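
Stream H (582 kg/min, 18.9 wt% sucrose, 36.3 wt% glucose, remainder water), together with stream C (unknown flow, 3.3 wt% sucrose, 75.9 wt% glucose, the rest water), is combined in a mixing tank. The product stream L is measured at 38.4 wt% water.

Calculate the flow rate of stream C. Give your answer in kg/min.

Let C be the unknown flow. Total out = 582 + C.
water balance: 260.74 + 0.208·C = 0.384·(582 + C)
(0.208 − 0.384)·C = 0.384×582 − 260.74 = -37.248
C = -37.248 / -0.176 = 211.64 kg/min

211.6 kg/min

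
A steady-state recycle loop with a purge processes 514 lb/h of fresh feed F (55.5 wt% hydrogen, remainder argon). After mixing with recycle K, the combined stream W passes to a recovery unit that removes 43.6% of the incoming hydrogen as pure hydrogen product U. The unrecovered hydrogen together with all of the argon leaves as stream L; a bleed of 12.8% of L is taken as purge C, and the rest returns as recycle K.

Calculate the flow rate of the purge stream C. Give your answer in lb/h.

269.3 lb/h

argon enters only via F and leaves only via the purge: 514×0.445 = 0.128×(argon in L), and the recovery unit passes all argon, so argon in W = argon in L = 1787 lb/h.
hydrogen in W: m_A = 514×0.555 + (1−0.128)·(1−0.436)·m_A, so m_A = 285.27/0.5082 = 561.34 lb/h.
L = (1−0.436)×561.34 + 1787 = 2103.6 lb/h.
Purge C = 0.128×2103.6 = 269.25 lb/h.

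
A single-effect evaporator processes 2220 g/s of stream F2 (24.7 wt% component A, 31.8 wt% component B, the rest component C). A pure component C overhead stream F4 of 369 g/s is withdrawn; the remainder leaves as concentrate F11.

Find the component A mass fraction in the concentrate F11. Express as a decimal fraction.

component A is not removed: 2220×0.247 = 548.34 g/s of component A enters F11.
Concentrate = 2220 − 369 = 1851 g/s.
Mass fraction = 548.34/1851 = 0.296.

0.296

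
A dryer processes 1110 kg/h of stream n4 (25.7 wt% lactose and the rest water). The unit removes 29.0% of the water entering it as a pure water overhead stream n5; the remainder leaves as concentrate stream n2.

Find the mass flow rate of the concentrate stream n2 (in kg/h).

870.8 kg/h

water entering = 1110×0.743 = 824.73 kg/h; overhead removed = 0.290×824.73 = 239.17 kg/h.
Concentrate = 1110 − 239.17 = 870.83 kg/h.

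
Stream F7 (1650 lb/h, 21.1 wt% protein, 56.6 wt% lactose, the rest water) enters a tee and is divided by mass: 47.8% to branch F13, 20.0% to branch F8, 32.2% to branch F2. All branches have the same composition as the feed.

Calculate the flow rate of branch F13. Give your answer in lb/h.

788.7 lb/h

Branch F13 flow = 0.478×1650 = 788.7 lb/h.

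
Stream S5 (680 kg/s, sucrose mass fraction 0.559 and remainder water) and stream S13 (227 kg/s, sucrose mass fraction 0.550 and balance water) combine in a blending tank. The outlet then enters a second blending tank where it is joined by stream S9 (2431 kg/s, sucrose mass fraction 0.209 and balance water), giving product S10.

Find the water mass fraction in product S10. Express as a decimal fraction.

Overall, product flow = 3338 kg/s.
water in = 680×0.441 + 227×0.450 + 2431×0.791 = 2325 kg/s.
water fraction in S10 = 0.697.

0.697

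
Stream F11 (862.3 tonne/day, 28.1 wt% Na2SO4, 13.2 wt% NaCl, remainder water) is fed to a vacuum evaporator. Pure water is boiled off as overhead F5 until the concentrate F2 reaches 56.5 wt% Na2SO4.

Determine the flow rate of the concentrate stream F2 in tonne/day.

428.9 tonne/day

Na2SO4 is conserved: 862.3×0.281 = 242.31 tonne/day all reports to the concentrate.
Concentrate = 242.31/(target fraction) = 428.86 tonne/day.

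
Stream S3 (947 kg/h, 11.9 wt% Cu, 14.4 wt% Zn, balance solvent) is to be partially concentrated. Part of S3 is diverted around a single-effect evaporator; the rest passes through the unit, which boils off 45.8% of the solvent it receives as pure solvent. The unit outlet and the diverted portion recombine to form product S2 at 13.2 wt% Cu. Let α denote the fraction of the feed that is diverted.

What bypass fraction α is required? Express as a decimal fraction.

0.708

All 947×0.119 = 112.69 kg/h of Cu reaches S2, so S2 = 112.69/0.132 = 853.73 kg/h and vapour = 93.265 kg/h.
The evaporator receives (1−α)·947 of feed at 0.737 solvent and removes 0.458 of that solvent:
0.458×0.737×(1−α)×947 = 93.265
(1−α) = 93.265/319.66 = 0.2918;  α = 0.7082.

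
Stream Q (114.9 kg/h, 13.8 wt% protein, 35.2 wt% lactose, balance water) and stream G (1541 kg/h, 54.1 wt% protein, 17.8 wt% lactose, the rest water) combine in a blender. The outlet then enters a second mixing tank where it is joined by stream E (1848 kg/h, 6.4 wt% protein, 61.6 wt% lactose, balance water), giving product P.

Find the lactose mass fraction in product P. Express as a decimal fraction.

Overall, product flow = 3503.9 kg/h.
lactose in = 114.9×0.352 + 1541×0.178 + 1848×0.616 = 1453.1 kg/h.
lactose fraction in P = 0.4147.

0.4147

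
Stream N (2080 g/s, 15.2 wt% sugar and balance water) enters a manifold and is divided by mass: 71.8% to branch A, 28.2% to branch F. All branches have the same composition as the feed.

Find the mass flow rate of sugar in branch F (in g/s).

89.16 g/s

Branch F total = 0.282×2080 = 586.56 g/s.
sugar in F = 0.152×586.56 = 89.157 g/s.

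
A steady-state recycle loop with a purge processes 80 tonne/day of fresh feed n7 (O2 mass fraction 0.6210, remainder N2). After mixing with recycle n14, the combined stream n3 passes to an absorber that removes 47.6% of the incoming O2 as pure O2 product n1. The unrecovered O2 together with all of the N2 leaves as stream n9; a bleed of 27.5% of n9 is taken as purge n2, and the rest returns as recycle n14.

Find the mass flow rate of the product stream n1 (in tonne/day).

38.14 tonne/day

O2 in n3: m_A = 80×0.621 + (1−0.275)·(1−0.476)·m_A, so m_A = 49.68/0.6201 = 80.116 tonne/day.
Product n1 = 0.476×80.116 = 38.135 tonne/day.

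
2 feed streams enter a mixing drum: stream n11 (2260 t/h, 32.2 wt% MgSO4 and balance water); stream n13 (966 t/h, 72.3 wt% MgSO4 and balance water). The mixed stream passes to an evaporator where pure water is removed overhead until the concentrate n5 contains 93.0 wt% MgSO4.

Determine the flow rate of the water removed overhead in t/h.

MgSO4 entering = 2260×0.322 + 966×0.723 = 1426.1 t/h.
All MgSO4 reports to n5, so n5 = 1426.1/0.930 = 1533.5 t/h.
Total feed = 3226 t/h; overhead = 3226 − 1533.5 = 1692.5 t/h.

1693 t/h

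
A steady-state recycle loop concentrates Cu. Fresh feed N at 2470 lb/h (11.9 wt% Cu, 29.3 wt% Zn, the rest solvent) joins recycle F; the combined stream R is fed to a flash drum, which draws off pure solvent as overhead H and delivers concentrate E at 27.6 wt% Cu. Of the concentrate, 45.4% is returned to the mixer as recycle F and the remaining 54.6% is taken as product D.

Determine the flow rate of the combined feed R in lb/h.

Overall Cu balance (none leaves overhead): Cu in fresh feed = Cu in product, i.e. 2470×0.119 = (1−0.454)·E·0.276.
E = 293.93/(0.276×0.546) = 1950.5 lb/h.
Recycle F = 0.454×1950.5 = 885.52 lb/h.
Combined feed R = 2470 + 885.52 = 3355.5 lb/h.

3356 lb/h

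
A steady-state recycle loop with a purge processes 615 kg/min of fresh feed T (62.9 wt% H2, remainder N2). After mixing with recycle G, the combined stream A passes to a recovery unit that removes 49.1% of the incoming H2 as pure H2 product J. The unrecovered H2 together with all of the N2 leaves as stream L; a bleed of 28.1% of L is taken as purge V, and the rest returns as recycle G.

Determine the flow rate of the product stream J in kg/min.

H2 in A: m_A = 615×0.629 + (1−0.281)·(1−0.491)·m_A, so m_A = 386.83/0.6340 = 610.12 kg/min.
Product J = 0.491×610.12 = 299.57 kg/min.

299.6 kg/min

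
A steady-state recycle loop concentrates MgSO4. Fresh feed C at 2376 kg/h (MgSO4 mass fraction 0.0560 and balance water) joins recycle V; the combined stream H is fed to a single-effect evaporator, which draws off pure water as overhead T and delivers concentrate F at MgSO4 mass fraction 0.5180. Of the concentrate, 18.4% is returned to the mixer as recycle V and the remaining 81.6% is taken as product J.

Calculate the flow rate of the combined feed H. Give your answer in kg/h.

2434 kg/h

Overall MgSO4 balance (none leaves overhead): MgSO4 in fresh feed = MgSO4 in product, i.e. 2376×0.056 = (1−0.184)·F·0.518.
F = 133.06/(0.518×0.816) = 314.79 kg/h.
Recycle V = 0.184×314.79 = 57.921 kg/h.
Combined feed H = 2376 + 57.921 = 2433.9 kg/h.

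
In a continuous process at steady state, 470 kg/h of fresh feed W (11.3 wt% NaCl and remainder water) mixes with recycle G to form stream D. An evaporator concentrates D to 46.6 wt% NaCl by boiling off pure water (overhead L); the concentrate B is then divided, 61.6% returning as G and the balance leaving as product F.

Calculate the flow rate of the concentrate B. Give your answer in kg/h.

296.8 kg/h

Overall NaCl balance (none leaves overhead): NaCl in fresh feed = NaCl in product, i.e. 470×0.113 = (1−0.616)·B·0.466.
B = 53.11/(0.466×0.384) = 296.8 kg/h.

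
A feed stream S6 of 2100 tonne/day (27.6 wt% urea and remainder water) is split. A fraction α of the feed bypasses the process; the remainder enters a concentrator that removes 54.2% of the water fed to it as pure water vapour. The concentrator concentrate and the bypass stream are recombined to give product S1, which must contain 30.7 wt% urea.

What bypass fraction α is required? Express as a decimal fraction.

0.743

All 2100×0.276 = 579.6 tonne/day of urea reaches S1, so S1 = 579.6/0.307 = 1887.9 tonne/day and vapour = 212.05 tonne/day.
The evaporator receives (1−α)·2100 of feed at 0.724 water and removes 0.542 of that water:
0.542×0.724×(1−α)×2100 = 212.05
(1−α) = 212.05/824.06 = 0.2573;  α = 0.7427.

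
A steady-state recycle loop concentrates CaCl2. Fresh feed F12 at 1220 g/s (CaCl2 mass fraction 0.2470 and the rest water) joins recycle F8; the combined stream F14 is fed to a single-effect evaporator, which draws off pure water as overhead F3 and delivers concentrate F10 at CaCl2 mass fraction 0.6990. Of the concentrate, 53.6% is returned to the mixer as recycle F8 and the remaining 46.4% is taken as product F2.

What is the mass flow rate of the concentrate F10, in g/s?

929.1 g/s

Overall CaCl2 balance (none leaves overhead): CaCl2 in fresh feed = CaCl2 in product, i.e. 1220×0.247 = (1−0.536)·F10·0.699.
F10 = 301.34/(0.699×0.464) = 929.1 g/s.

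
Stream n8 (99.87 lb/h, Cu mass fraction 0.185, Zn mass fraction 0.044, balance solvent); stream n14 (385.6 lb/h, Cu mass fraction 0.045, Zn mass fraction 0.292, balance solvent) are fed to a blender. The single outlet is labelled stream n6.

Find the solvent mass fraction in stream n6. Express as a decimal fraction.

0.685

Total flow out = 99.87 + 385.6 = 485.47 lb/h.
solvent in = 99.87×0.771 + 385.6×0.663 = 332.65 lb/h.
solvent mass fraction in n6 = 332.65/485.47 = 0.685.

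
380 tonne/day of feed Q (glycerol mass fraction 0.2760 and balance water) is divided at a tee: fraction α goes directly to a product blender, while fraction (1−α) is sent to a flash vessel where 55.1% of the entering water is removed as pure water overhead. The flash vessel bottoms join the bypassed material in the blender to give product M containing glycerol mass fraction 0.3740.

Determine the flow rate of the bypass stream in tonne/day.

130.4 tonne/day

All 380×0.276 = 104.88 tonne/day of glycerol reaches M, so M = 104.88/0.374 = 280.43 tonne/day and vapour = 99.572 tonne/day.
The evaporator receives (1−α)·380 of feed at 0.724 water and removes 0.551 of that water:
0.551×0.724×(1−α)×380 = 99.572
(1−α) = 99.572/151.59 = 0.6568;  α = 0.3432.
Bypass flow = 0.3432×380 = 130.4 tonne/day.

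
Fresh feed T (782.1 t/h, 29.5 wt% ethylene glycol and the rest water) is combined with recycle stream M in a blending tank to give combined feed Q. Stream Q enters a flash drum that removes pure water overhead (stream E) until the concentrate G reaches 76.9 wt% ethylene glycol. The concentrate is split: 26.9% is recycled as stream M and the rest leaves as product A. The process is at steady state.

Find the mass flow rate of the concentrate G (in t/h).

Overall ethylene glycol balance (none leaves overhead): ethylene glycol in fresh feed = ethylene glycol in product, i.e. 782.1×0.295 = (1−0.269)·G·0.769.
G = 230.72/(0.769×0.731) = 410.43 t/h.

410.4 t/h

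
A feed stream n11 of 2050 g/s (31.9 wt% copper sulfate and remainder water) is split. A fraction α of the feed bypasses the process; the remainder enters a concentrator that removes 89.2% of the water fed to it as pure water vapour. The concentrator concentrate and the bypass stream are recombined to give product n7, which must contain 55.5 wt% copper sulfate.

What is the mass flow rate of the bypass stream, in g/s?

All 2050×0.319 = 653.95 g/s of copper sulfate reaches n7, so n7 = 653.95/0.555 = 1178.3 g/s and vapour = 871.71 g/s.
The evaporator receives (1−α)·2050 of feed at 0.681 water and removes 0.892 of that water:
0.892×0.681×(1−α)×2050 = 871.71
(1−α) = 871.71/1245.3 = 0.7000;  α = 0.3000.
Bypass flow = 0.3000×2050 = 614.97 g/s.

615 g/s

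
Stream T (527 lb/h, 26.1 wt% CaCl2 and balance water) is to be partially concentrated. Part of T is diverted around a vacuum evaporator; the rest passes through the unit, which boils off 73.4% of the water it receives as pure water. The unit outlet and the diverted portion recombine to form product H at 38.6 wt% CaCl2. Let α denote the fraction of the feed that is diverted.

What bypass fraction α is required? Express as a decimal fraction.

All 527×0.261 = 137.55 lb/h of CaCl2 reaches H, so H = 137.55/0.386 = 356.34 lb/h and vapour = 170.66 lb/h.
The evaporator receives (1−α)·527 of feed at 0.739 water and removes 0.734 of that water:
0.734×0.739×(1−α)×527 = 170.66
(1−α) = 170.66/285.86 = 0.5970;  α = 0.4030.

0.403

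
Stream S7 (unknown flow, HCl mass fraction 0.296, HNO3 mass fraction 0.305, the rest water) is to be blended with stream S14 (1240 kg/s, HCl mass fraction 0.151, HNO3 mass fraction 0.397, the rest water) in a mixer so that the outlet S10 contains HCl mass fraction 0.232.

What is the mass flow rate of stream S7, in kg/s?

1569 kg/s

Let S7 be the unknown flow. Total out = 1240 + S7.
HCl balance: 187.24 + 0.296·S7 = 0.232·(1240 + S7)
(0.296 − 0.232)·S7 = 0.232×1240 − 187.24 = 100.44
S7 = 100.44 / 0.064 = 1569.4 kg/s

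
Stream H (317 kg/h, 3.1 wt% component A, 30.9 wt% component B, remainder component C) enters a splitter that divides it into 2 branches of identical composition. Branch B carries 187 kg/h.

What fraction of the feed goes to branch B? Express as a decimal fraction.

0.590

Fraction to B = 187/317 = 0.5899.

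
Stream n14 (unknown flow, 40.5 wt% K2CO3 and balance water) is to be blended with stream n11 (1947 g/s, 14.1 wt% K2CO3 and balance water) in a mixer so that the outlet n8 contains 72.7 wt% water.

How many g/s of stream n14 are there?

1947 g/s

Let n14 be the unknown flow. Total out = 1947 + n14.
water balance: 1672.5 + 0.595·n14 = 0.727·(1947 + n14)
(0.595 − 0.727)·n14 = 0.727×1947 − 1672.5 = -257
n14 = -257 / -0.132 = 1947 g/s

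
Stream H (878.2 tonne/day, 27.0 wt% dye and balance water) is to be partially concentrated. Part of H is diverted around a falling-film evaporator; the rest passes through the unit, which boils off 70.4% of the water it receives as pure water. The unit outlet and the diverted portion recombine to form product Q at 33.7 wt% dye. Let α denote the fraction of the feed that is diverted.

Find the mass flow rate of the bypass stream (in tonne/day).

All 878.2×0.270 = 237.11 tonne/day of dye reaches Q, so Q = 237.11/0.337 = 703.6 tonne/day and vapour = 174.6 tonne/day.
The evaporator receives (1−α)·878.2 of feed at 0.730 water and removes 0.704 of that water:
0.704×0.730×(1−α)×878.2 = 174.6
(1−α) = 174.6/451.32 = 0.3869;  α = 0.6131.
Bypass flow = 0.6131×878.2 = 538.46 tonne/day.

538.5 tonne/day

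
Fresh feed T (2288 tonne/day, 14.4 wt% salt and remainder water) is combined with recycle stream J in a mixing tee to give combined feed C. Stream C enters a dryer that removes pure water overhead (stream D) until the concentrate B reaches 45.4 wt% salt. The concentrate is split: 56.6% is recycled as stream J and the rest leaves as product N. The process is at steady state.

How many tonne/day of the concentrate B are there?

1672 tonne/day

Overall salt balance (none leaves overhead): salt in fresh feed = salt in product, i.e. 2288×0.144 = (1−0.566)·B·0.454.
B = 329.47/(0.454×0.434) = 1672.1 tonne/day.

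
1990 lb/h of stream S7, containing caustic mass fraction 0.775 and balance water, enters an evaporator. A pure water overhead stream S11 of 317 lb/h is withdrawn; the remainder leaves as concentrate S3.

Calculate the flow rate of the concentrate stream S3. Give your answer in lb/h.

Concentrate = 1990 − 317 = 1673 lb/h.

1673 lb/h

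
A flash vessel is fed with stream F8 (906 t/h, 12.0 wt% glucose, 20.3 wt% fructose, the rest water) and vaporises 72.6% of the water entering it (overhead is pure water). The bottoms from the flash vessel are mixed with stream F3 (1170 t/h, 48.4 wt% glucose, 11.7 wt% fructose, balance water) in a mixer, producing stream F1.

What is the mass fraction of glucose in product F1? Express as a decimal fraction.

Vapour removed = 0.726×0.677×906 = 445.3 t/h; concentrate = 460.7 t/h.
glucose reaching the mixer = 108.72 (from concentrate) + 1170×0.484 = 675 t/h.
Product flow = 460.7 + 1170 = 1630.7 t/h; glucose fraction = 0.4139.

0.4139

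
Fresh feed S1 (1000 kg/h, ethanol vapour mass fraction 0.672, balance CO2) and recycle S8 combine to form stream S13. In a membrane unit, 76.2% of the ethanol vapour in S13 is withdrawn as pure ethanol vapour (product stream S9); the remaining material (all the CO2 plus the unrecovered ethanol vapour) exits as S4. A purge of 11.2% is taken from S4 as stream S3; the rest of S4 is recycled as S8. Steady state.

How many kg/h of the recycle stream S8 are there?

2781 kg/h

CO2 enters only via S1 and leaves only via the purge: 1000×0.328 = 0.112×(CO2 in S4), and the membrane unit passes all CO2, so CO2 in S13 = CO2 in S4 = 2928.6 kg/h.
ethanol vapour in S13: m_A = 1000×0.672 + (1−0.112)·(1−0.762)·m_A, so m_A = 672/0.7887 = 852.08 kg/h.
S4 = (1−0.762)×852.08 + 2928.6 = 3131.4 kg/h.
Recycle S8 = (1−0.112)×3131.4 = 2780.7 kg/h.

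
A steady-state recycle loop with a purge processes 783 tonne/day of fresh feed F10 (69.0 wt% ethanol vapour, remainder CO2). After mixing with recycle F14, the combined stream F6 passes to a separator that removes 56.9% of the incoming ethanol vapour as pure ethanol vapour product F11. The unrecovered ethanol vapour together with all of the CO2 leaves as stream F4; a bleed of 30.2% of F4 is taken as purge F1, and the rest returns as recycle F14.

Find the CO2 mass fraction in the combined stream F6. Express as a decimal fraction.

0.5098

CO2 enters only via F10 and leaves only via the purge: 783×0.310 = 0.302×(CO2 in F4), and the separator passes all CO2, so CO2 in F6 = CO2 in F4 = 803.74 tonne/day.
ethanol vapour in F6: m_A = 783×0.690 + (1−0.302)·(1−0.569)·m_A, so m_A = 540.27/0.6992 = 772.74 tonne/day.
F6 = 772.74 + 803.74 = 1576.5 tonne/day.
CO2 fraction in F6 = 803.74/1576.5 = 0.5098.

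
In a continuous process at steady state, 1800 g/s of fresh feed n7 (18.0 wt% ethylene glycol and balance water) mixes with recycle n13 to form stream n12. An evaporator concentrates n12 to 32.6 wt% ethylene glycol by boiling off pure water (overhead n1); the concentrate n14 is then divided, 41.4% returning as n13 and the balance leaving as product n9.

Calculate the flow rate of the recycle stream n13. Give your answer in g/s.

702.2 g/s

Overall ethylene glycol balance (none leaves overhead): ethylene glycol in fresh feed = ethylene glycol in product, i.e. 1800×0.180 = (1−0.414)·n14·0.326.
n14 = 324/(0.326×0.586) = 1696 g/s.
Recycle n13 = 0.414×1696 = 702.15 g/s.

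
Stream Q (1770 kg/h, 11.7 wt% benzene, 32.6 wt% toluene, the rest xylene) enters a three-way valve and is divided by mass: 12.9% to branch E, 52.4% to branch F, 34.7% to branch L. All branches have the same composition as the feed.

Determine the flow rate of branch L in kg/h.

614.2 kg/h

Branch L flow = 0.347×1770 = 614.19 kg/h.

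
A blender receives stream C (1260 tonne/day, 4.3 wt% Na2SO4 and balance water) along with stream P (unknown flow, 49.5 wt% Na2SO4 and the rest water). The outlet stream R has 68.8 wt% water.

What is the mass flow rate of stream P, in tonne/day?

Let P be the unknown flow. Total out = 1260 + P.
water balance: 1205.8 + 0.505·P = 0.688·(1260 + P)
(0.505 − 0.688)·P = 0.688×1260 − 1205.8 = -338.94
P = -338.94 / -0.183 = 1852.1 tonne/day

1852 tonne/day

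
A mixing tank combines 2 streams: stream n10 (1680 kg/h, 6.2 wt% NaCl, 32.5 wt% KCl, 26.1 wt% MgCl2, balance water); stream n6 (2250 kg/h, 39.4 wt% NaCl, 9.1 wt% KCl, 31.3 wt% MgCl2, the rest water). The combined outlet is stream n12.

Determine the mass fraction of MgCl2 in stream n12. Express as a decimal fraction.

Total flow out = 1680 + 2250 = 3930 kg/h.
MgCl2 in = 1680×0.261 + 2250×0.313 = 1142.7 kg/h.
MgCl2 mass fraction in n12 = 1142.7/3930 = 0.291.

0.291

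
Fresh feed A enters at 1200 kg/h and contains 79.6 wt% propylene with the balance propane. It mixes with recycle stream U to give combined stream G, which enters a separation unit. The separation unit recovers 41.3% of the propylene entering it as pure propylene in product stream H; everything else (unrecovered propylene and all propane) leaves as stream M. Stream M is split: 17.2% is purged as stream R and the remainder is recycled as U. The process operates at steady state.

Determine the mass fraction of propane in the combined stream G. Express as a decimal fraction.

propane enters only via A and leaves only via the purge: 1200×0.204 = 0.172×(propane in M), and the separation unit passes all propane, so propane in G = propane in M = 1423.3 kg/h.
propylene in G: m_A = 1200×0.796 + (1−0.172)·(1−0.413)·m_A, so m_A = 955.2/0.5140 = 1858.5 kg/h.
G = 1858.5 + 1423.3 = 3281.8 kg/h.
propane fraction in G = 1423.3/3281.8 = 0.4337.

0.4337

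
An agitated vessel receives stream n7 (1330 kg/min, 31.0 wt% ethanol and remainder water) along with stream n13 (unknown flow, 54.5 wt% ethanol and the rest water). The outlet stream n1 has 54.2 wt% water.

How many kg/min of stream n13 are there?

Let n13 be the unknown flow. Total out = 1330 + n13.
water balance: 917.7 + 0.455·n13 = 0.542·(1330 + n13)
(0.455 − 0.542)·n13 = 0.542×1330 − 917.7 = -196.84
n13 = -196.84 / -0.087 = 2262.5 kg/min

2263 kg/min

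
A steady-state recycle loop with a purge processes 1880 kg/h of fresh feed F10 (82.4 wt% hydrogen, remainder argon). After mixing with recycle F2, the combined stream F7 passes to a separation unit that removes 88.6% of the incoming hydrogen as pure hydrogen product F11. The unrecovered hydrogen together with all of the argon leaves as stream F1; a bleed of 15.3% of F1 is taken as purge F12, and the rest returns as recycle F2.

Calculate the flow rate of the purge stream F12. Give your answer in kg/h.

360.8 kg/h

argon enters only via F10 and leaves only via the purge: 1880×0.176 = 0.153×(argon in F1), and the separation unit passes all argon, so argon in F7 = argon in F1 = 2162.6 kg/h.
hydrogen in F7: m_A = 1880×0.824 + (1−0.153)·(1−0.886)·m_A, so m_A = 1549.1/0.9034 = 1714.7 kg/h.
F1 = (1−0.886)×1714.7 + 2162.6 = 2358.1 kg/h.
Purge F12 = 0.153×2358.1 = 360.79 kg/h.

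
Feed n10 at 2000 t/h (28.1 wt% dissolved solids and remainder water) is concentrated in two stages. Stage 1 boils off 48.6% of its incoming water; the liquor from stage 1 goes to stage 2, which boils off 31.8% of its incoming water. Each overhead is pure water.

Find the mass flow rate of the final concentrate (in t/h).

1066 t/h

water in feed = 2000×0.719 = 1438 t/h.
After stage 1: water left = (1−0.486)×1438 = 739.13; stream total = 1301.1 t/h.
After stage 2: water left = (1−0.318)×739.13 = 504.09; final concentrate = 1066.1 t/h.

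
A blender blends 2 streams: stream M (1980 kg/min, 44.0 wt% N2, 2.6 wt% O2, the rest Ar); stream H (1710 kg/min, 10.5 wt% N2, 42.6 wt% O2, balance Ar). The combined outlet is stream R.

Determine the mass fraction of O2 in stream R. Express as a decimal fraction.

0.2114

Total flow out = 1980 + 1710 = 3690 kg/min.
O2 in = 1980×0.026 + 1710×0.426 = 779.94 kg/min.
O2 mass fraction in R = 779.94/3690 = 0.2114.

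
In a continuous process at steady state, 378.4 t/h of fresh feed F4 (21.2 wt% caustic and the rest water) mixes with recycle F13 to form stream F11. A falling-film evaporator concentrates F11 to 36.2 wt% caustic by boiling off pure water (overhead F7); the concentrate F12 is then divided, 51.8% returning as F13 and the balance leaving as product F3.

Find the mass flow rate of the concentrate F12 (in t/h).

Overall caustic balance (none leaves overhead): caustic in fresh feed = caustic in product, i.e. 378.4×0.212 = (1−0.518)·F12·0.362.
F12 = 80.221/(0.362×0.482) = 459.76 t/h.

459.8 t/h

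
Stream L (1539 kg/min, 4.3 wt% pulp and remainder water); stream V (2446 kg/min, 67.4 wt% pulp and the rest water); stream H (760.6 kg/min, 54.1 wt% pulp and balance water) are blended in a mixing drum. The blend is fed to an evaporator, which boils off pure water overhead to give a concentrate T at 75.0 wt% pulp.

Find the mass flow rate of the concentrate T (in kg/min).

2835 kg/min

pulp entering = 1539×0.043 + 2446×0.674 + 760.6×0.541 = 2126.3 kg/min.
All pulp reports to T, so T = 2126.3/0.750 = 2835 kg/min.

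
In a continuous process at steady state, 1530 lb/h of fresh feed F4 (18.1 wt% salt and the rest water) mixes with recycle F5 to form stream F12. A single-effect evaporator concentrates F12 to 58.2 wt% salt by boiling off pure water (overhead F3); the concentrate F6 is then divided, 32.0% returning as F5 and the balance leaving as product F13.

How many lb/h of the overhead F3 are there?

Overall salt balance (none leaves overhead): salt in fresh feed = salt in product, i.e. 1530×0.181 = (1−0.320)·F6·0.582.
F6 = 276.93/(0.582×0.680) = 699.74 lb/h.
Recycle F5 = 0.320×699.74 = 223.92 lb/h.
Combined feed F12 = 1530 + 223.92 = 1753.9 lb/h.
Overhead F3 = F12 − F6 = 1753.9 − 699.74 = 1054.2 lb/h.

1054 lb/h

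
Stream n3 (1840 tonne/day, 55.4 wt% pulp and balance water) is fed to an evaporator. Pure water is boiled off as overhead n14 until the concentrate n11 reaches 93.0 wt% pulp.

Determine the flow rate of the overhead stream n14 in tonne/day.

743.9 tonne/day

pulp is conserved: 1840×0.554 = 1019.4 tonne/day all reports to the concentrate.
Concentrate = 1019.4/(target fraction) = 1096.1 tonne/day.
Overhead = 1840 − 1096.1 = 743.91 tonne/day.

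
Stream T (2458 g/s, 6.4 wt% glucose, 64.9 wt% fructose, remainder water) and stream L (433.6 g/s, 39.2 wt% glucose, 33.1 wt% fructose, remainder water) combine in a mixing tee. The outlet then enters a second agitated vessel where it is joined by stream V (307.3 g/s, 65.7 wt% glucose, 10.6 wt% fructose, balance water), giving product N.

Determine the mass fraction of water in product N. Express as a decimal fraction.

Overall, product flow = 3198.9 g/s.
water in = 2458×0.287 + 433.6×0.277 + 307.3×0.237 = 898.38 g/s.
water fraction in N = 0.2808.

0.2808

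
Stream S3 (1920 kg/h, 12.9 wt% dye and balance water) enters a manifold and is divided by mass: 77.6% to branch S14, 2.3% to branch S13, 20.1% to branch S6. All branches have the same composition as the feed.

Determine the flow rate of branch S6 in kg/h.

385.9 kg/h

Branch S6 flow = 0.201×1920 = 385.92 kg/h.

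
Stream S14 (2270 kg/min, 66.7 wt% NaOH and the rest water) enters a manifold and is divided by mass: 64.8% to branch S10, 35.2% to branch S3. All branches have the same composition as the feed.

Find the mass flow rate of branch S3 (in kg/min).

799 kg/min

Branch S3 flow = 0.352×2270 = 799.04 kg/min.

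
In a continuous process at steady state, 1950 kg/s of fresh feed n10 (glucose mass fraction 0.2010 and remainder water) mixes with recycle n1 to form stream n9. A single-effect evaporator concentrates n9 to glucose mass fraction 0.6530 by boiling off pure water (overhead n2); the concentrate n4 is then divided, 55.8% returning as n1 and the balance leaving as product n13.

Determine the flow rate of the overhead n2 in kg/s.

Overall glucose balance (none leaves overhead): glucose in fresh feed = glucose in product, i.e. 1950×0.201 = (1−0.558)·n4·0.653.
n4 = 391.95/(0.653×0.442) = 1358 kg/s.
Recycle n1 = 0.558×1358 = 757.76 kg/s.
Combined feed n9 = 1950 + 757.76 = 2707.8 kg/s.
Overhead n2 = n9 − n4 = 2707.8 − 1358 = 1349.8 kg/s.

1350 kg/s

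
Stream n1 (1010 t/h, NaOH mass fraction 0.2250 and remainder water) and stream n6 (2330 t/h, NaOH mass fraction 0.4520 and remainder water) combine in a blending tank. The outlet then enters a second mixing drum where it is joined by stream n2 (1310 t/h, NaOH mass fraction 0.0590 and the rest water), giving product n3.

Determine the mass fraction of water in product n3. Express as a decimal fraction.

0.7080

Overall, product flow = 4650 t/h.
water in = 1010×0.775 + 2330×0.548 + 1310×0.941 = 3292.3 t/h.
water fraction in n3 = 0.7080.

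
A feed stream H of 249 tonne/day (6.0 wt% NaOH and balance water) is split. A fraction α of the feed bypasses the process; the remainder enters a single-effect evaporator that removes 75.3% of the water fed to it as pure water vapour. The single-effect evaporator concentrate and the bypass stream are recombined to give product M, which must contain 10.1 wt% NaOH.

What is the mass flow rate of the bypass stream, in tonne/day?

All 249×0.060 = 14.94 tonne/day of NaOH reaches M, so M = 14.94/0.101 = 147.92 tonne/day and vapour = 101.08 tonne/day.
The evaporator receives (1−α)·249 of feed at 0.940 water and removes 0.753 of that water:
0.753×0.940×(1−α)×249 = 101.08
(1−α) = 101.08/176.25 = 0.5735;  α = 0.4265.
Bypass flow = 0.4265×249 = 106.2 tonne/day.

106.2 tonne/day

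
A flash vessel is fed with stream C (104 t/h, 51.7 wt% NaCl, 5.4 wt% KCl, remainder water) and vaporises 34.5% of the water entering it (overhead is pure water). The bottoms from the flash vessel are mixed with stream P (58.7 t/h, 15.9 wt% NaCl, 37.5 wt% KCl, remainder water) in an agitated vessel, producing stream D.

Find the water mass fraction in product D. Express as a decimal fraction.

Vapour removed = 0.345×0.429×104 = 15.393 t/h; concentrate = 88.607 t/h.
water reaching the mixer = 29.223 (from concentrate) + 58.7×0.466 = 56.578 t/h.
Product flow = 88.607 + 58.7 = 147.31 t/h; water fraction = 0.384.

0.384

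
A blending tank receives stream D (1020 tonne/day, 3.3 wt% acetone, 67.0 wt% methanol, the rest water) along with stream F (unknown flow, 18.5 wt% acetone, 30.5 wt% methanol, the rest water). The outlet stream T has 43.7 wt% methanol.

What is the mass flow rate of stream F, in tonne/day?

Let F be the unknown flow. Total out = 1020 + F.
methanol balance: 683.4 + 0.305·F = 0.437·(1020 + F)
(0.305 − 0.437)·F = 0.437×1020 − 683.4 = -237.66
F = -237.66 / -0.132 = 1800.5 tonne/day

1800 tonne/day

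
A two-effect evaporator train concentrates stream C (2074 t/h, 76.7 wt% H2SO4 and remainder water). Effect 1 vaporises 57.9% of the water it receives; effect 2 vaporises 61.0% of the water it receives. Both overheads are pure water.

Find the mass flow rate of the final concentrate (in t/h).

water in feed = 2074×0.233 = 483.24 t/h.
After stage 1: water left = (1−0.579)×483.24 = 203.44; stream total = 1794.2 t/h.
After stage 2: water left = (1−0.610)×203.44 = 79.344; final concentrate = 1670.1 t/h.

1670 t/h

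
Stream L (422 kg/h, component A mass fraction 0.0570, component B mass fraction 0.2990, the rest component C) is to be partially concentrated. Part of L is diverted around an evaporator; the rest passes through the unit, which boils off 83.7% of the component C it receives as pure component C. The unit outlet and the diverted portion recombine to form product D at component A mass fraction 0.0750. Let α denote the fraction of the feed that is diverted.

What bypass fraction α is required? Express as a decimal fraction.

0.555

All 422×0.057 = 24.054 kg/h of component A reaches D, so D = 24.054/0.075 = 320.72 kg/h and vapour = 101.28 kg/h.
The evaporator receives (1−α)·422 of feed at 0.644 component C and removes 0.837 of that component C:
0.837×0.644×(1−α)×422 = 101.28
(1−α) = 101.28/227.47 = 0.4452;  α = 0.5548.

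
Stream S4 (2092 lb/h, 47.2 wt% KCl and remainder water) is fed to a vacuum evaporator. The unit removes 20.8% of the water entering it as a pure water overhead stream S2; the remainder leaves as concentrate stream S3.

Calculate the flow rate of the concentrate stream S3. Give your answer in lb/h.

1862 lb/h

water entering = 2092×0.528 = 1104.6 lb/h; overhead removed = 0.208×1104.6 = 229.75 lb/h.
Concentrate = 2092 − 229.75 = 1862.2 lb/h.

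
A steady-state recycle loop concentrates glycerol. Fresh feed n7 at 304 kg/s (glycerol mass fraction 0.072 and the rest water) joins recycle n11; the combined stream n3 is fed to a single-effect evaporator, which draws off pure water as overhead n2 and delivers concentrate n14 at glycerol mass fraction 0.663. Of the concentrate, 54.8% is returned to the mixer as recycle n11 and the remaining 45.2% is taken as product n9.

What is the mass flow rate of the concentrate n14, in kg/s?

Overall glycerol balance (none leaves overhead): glycerol in fresh feed = glycerol in product, i.e. 304×0.072 = (1−0.548)·n14·0.663.
n14 = 21.888/(0.663×0.452) = 73.039 kg/s.

73.04 kg/s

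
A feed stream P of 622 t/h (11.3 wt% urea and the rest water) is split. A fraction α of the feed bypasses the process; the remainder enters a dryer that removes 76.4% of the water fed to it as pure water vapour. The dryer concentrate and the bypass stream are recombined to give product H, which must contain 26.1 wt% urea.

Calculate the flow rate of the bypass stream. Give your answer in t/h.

101.5 t/h

All 622×0.113 = 70.286 t/h of urea reaches H, so H = 70.286/0.261 = 269.3 t/h and vapour = 352.7 t/h.
The evaporator receives (1−α)·622 of feed at 0.887 water and removes 0.764 of that water:
0.764×0.887×(1−α)×622 = 352.7
(1−α) = 352.7/421.51 = 0.8368;  α = 0.1632.
Bypass flow = 0.1632×622 = 101.53 t/h.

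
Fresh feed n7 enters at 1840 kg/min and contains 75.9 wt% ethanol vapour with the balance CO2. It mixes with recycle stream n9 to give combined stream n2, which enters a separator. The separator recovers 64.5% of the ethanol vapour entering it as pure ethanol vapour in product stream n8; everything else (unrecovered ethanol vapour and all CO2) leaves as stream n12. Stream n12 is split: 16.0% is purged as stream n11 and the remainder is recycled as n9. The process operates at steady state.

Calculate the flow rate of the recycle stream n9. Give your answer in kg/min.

2921 kg/min

CO2 enters only via n7 and leaves only via the purge: 1840×0.241 = 0.160×(CO2 in n12), and the separator passes all CO2, so CO2 in n2 = CO2 in n12 = 2771.5 kg/min.
ethanol vapour in n2: m_A = 1840×0.759 + (1−0.160)·(1−0.645)·m_A, so m_A = 1396.6/0.7018 = 1990 kg/min.
n12 = (1−0.645)×1990 + 2771.5 = 3477.9 kg/min.
Recycle n9 = (1−0.160)×3477.9 = 2921.5 kg/min.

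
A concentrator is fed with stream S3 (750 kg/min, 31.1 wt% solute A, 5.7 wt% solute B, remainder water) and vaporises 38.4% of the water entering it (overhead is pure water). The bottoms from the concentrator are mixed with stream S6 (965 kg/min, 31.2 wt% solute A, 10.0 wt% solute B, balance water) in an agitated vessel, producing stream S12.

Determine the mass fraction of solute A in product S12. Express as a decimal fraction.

0.349

Vapour removed = 0.384×0.632×750 = 182.02 kg/min; concentrate = 567.98 kg/min.
solute A reaching the mixer = 233.25 (from concentrate) + 965×0.312 = 534.33 kg/min.
Product flow = 567.98 + 965 = 1533 kg/min; solute A fraction = 0.349.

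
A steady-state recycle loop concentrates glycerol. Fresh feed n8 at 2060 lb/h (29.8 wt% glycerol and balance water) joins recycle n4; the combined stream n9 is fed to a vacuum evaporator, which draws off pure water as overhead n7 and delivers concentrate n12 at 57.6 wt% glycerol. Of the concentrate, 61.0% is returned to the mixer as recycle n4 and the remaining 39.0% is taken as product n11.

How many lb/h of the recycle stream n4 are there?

Overall glycerol balance (none leaves overhead): glycerol in fresh feed = glycerol in product, i.e. 2060×0.298 = (1−0.610)·n12·0.576.
n12 = 613.88/(0.576×0.390) = 2732.7 lb/h.
Recycle n4 = 0.610×2732.7 = 1667 lb/h.

1667 lb/h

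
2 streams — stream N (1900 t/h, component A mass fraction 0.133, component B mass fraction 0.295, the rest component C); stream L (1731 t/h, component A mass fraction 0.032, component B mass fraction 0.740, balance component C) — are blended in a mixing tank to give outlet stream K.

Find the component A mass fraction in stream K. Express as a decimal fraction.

0.085

Total flow out = 1900 + 1731 = 3631 t/h.
component A in = 1900×0.133 + 1731×0.032 = 308.09 t/h.
component A mass fraction in K = 308.09/3631 = 0.085.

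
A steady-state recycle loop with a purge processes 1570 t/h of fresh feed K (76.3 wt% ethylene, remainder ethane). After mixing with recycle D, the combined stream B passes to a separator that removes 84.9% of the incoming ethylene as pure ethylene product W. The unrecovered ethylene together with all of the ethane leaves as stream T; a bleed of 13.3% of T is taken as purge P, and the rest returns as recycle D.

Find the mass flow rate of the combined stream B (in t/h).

4176 t/h

ethane enters only via K and leaves only via the purge: 1570×0.237 = 0.133×(ethane in T), and the separator passes all ethane, so ethane in B = ethane in T = 2797.7 t/h.
ethylene in B: m_A = 1570×0.763 + (1−0.133)·(1−0.849)·m_A, so m_A = 1197.9/0.8691 = 1378.4 t/h.
B = 1378.4 + 2797.7 = 4176 t/h.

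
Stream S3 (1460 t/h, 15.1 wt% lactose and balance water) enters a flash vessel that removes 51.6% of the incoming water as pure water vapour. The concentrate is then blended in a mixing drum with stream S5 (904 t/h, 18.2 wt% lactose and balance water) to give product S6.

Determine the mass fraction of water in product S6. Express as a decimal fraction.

0.7767

Vapour removed = 0.516×0.849×1460 = 639.6 t/h; concentrate = 820.4 t/h.
water reaching the mixer = 599.94 (from concentrate) + 904×0.818 = 1339.4 t/h.
Product flow = 820.4 + 904 = 1724.4 t/h; water fraction = 0.7767.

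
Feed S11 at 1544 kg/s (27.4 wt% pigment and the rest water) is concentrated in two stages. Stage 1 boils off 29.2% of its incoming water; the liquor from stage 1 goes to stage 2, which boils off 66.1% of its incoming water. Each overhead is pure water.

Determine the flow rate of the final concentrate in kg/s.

692.1 kg/s

water in feed = 1544×0.726 = 1120.9 kg/s.
After stage 1: water left = (1−0.292)×1120.9 = 793.63; stream total = 1216.7 kg/s.
After stage 2: water left = (1−0.661)×793.63 = 269.04; final concentrate = 692.1 kg/s.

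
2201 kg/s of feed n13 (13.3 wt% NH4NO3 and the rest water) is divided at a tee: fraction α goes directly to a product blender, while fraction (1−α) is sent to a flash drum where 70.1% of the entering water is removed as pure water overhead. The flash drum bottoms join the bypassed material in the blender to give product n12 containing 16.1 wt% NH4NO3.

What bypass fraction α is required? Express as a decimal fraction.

All 2201×0.133 = 292.73 kg/s of NH4NO3 reaches n12, so n12 = 292.73/0.161 = 1818.2 kg/s and vapour = 382.78 kg/s.
The evaporator receives (1−α)·2201 of feed at 0.867 water and removes 0.701 of that water:
0.701×0.867×(1−α)×2201 = 382.78
(1−α) = 382.78/1337.7 = 0.2862;  α = 0.7138.

0.714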